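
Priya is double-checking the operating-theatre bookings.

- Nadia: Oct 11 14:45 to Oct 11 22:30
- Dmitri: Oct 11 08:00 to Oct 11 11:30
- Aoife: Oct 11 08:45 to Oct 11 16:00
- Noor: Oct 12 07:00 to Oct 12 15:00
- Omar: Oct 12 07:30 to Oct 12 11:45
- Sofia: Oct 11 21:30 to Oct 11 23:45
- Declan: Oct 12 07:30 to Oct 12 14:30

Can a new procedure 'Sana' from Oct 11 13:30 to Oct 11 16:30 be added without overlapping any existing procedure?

No — it overlaps Aoife, Nadia

Dmitri: ends Oct 11 11:30 at or before Sana starts Oct 11 13:30 → clear.
Aoife: starts Oct 11 08:45 before Sana ends Oct 11 16:30, and ends Oct 11 16:00 after Sana starts Oct 11 13:30 → overlap.
Nadia: starts Oct 11 14:45 before Sana ends Oct 11 16:30, and ends Oct 11 22:30 after Sana starts Oct 11 13:30 → overlap.
Sofia: starts Oct 11 21:30 at or after Sana ends Oct 11 16:30 → clear.
Noor: starts Oct 12 07:00 at or after Sana ends Oct 11 16:30 → clear.
Omar: starts Oct 12 07:30 at or after Sana ends Oct 11 16:30 → clear.
Declan: starts Oct 12 07:30 at or after Sana ends Oct 11 16:30 → clear.
Sana overlaps Nadia, Aoife.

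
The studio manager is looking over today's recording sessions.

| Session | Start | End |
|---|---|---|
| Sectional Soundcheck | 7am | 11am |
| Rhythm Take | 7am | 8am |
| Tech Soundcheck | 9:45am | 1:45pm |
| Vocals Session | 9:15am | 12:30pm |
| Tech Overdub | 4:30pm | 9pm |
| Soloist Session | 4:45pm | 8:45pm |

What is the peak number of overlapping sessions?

3

Walk through starts and ends in time order (an end at T is processed before a start at T):
7am start Rhythm Take → 1
7am start Sectional Soundcheck → 2
8am end Rhythm Take → 1
9:15am start Vocals Session → 2
9:45am start Tech Soundcheck → 3
11am end Sectional Soundcheck → 2
12:30pm end Vocals Session → 1
1:45pm end Tech Soundcheck → 0
4:30pm start Tech Overdub → 1
4:45pm start Soloist Session → 2
8:45pm end Soloist Session → 1
9pm end Tech Overdub → 0
Peak is 3, at 9:45am (Sectional Soundcheck, Tech Soundcheck, Vocals Session).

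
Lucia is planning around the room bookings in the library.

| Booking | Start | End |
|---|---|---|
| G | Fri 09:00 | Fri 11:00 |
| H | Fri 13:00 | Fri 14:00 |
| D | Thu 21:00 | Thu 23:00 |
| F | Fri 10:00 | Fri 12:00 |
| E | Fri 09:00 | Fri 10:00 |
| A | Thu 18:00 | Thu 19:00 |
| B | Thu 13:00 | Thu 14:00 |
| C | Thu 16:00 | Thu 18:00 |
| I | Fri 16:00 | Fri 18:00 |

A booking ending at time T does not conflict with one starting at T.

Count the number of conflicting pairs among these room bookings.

Sorted by start: B, C, A, D, E, G, F, H, I.
C starts after B ends, so nothing later overlaps B either.
A starts exactly when C ends (back-to-back, no overlap), so nothing later overlaps C either.
D starts after A ends, so nothing later overlaps A either.
E starts after D ends, so nothing later overlaps D either.
G starts before E ends → E and G overlap.
F starts exactly when E ends (back-to-back, no overlap), so nothing later overlaps E either.
F starts before G ends → G and F overlap.
H starts after G ends, so nothing later overlaps G either.
H starts after F ends, so nothing later overlaps F either.
I starts after H ends.
Overlapping pairs: E & G, F & G — 2 in total.

2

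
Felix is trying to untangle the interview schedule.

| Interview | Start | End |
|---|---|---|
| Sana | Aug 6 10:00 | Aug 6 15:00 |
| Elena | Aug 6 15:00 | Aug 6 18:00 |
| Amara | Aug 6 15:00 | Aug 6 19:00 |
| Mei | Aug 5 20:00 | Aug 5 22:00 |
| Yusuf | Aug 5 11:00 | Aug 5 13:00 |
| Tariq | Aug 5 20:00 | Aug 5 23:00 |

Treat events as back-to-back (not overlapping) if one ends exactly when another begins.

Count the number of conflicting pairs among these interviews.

Sorted by start: Yusuf, Tariq, Mei, Sana, Amara, Elena.
Tariq starts after Yusuf ends, so Yusuf has no further overlaps.
Mei starts before Tariq ends → Tariq and Mei overlap.
Sana starts after Tariq ends, so Tariq has no further overlaps.
Sana starts after Mei ends, so Mei has no further overlaps.
Amara starts exactly when Sana ends (back-to-back, no overlap), so Sana has no further overlaps.
Elena starts before Amara ends → Amara and Elena overlap.
Overlapping pairs: Amara & Elena, Mei & Tariq — 2 in total.

2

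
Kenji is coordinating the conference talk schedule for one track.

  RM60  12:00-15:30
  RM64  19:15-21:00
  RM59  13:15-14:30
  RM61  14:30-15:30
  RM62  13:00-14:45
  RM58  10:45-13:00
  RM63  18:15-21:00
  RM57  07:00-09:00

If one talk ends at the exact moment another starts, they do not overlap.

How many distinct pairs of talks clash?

Sorted by start: RM57, RM58, RM60, RM62, RM59, RM61, RM63, RM64.
RM58 starts after RM57 ends, so nothing later overlaps RM57 either.
RM60 starts before RM58 ends → RM58 and RM60 overlap.
RM62 starts exactly when RM58 ends (back-to-back, no overlap), so nothing later overlaps RM58 either.
RM62 starts before RM60 ends → RM60 and RM62 overlap.
RM59 starts before RM60 ends → RM60 and RM59 overlap.
RM61 starts before RM60 ends → RM60 and RM61 overlap.
RM63 starts after RM60 ends, so nothing later overlaps RM60 either.
RM59 starts before RM62 ends → RM62 and RM59 overlap.
RM61 starts before RM62 ends → RM62 and RM61 overlap.
RM63 starts after RM62 ends, so nothing later overlaps RM62 either.
RM61 starts exactly when RM59 ends (back-to-back, no overlap), so nothing later overlaps RM59 either.
RM63 starts after RM61 ends, so nothing later overlaps RM61 either.
RM64 starts before RM63 ends → RM63 and RM64 overlap.
Overlapping pairs: RM58 & RM60, RM59 & RM60, RM59 & RM62, RM60 & RM61, RM60 & RM62, RM61 & RM62, RM63 & RM64 — 7 in total.

7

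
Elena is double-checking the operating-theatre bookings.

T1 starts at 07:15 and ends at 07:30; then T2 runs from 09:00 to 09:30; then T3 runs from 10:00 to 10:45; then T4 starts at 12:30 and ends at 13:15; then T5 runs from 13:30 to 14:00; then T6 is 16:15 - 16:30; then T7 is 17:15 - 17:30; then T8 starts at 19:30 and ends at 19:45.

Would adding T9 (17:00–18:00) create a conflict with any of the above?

Yes — it overlaps T7

T1: ends 07:30 at or before T9 starts 17:00 → clear.
T2: ends 09:30 at or before T9 starts 17:00 → clear.
T3: ends 10:45 at or before T9 starts 17:00 → clear.
T4: ends 13:15 at or before T9 starts 17:00 → clear.
T5: ends 14:00 at or before T9 starts 17:00 → clear.
T6: ends 16:30 at or before T9 starts 17:00 → clear.
T7: starts 17:15 before T9 ends 18:00, and ends 17:30 after T9 starts 17:00 → overlap.
T8: starts 19:30 at or after T9 ends 18:00 → clear.
T9 overlaps T7.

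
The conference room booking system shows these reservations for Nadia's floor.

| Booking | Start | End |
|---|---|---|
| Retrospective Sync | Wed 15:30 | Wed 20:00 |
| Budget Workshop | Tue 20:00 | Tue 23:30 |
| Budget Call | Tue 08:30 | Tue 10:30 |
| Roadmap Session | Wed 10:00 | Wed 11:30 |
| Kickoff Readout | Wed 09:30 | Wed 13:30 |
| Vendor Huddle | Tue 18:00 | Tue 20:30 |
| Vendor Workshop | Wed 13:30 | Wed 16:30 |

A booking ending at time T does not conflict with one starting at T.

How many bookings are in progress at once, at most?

Walk through starts and ends in time order (an end at T is processed before a start at T):
Tue 08:30 start Budget Call → 1
Tue 10:30 end Budget Call → 0
Tue 18:00 start Vendor Huddle → 1
Tue 20:00 start Budget Workshop → 2
Tue 20:30 end Vendor Huddle → 1
Tue 23:30 end Budget Workshop → 0
Wed 09:30 start Kickoff Readout → 1
Wed 10:00 start Roadmap Session → 2
Wed 11:30 end Roadmap Session → 1
Wed 13:30 end Kickoff Readout → 0
Wed 13:30 start Vendor Workshop → 1
Wed 15:30 start Retrospective Sync → 2
Wed 16:30 end Vendor Workshop → 1
Wed 20:00 end Retrospective Sync → 0
Peak is 2, at Tue 20:00 (Budget Workshop, Vendor Huddle).

2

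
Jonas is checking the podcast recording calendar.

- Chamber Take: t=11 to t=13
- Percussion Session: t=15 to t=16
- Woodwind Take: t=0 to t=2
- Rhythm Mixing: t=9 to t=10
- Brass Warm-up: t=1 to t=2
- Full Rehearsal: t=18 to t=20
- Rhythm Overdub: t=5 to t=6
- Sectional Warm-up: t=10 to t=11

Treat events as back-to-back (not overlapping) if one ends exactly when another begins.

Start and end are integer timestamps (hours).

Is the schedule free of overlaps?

No

Check each pair: they overlap iff neither finishes before the other starts.
Sorted by start: Woodwind Take, Brass Warm-up, Rhythm Overdub, Rhythm Mixing, Sectional Warm-up, Chamber Take, Percussion Session, Full Rehearsal.
Brass Warm-up starts before Woodwind Take ends → Woodwind Take and Brass Warm-up overlap.
That's a conflict, so the schedule is not conflict-free.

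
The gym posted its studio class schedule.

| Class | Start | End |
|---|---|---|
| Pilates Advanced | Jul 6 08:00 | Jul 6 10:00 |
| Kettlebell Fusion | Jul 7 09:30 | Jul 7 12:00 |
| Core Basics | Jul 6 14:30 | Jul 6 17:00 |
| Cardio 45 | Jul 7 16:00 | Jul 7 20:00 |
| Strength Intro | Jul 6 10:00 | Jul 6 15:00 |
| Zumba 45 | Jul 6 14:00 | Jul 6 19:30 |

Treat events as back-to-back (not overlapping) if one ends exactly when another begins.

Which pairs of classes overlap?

Sorted by start: Pilates Advanced, Strength Intro, Zumba 45, Core Basics, Kettlebell Fusion, Cardio 45.
Strength Intro starts exactly when Pilates Advanced ends (back-to-back, no overlap); Pilates Advanced is clear from here.
Zumba 45 starts before Strength Intro ends → Strength Intro and Zumba 45 overlap.
Core Basics starts before Strength Intro ends → Strength Intro and Core Basics overlap.
Kettlebell Fusion starts after Strength Intro ends; Strength Intro is clear from here.
Core Basics starts before Zumba 45 ends → Zumba 45 and Core Basics overlap.
Kettlebell Fusion starts after Zumba 45 ends; Zumba 45 is clear from here.
Kettlebell Fusion starts after Core Basics ends; Core Basics is clear from here.
Cardio 45 starts after Kettlebell Fusion ends.

Core Basics & Strength Intro, Core Basics & Zumba 45, Strength Intro & Zumba 45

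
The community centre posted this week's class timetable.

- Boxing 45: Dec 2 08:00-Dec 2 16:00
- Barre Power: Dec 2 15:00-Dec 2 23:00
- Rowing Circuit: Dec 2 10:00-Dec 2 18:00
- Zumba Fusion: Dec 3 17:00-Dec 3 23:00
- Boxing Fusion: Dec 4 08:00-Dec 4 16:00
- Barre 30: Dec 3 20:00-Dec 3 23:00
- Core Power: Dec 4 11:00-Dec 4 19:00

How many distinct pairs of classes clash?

Sorted by start: Boxing 45, Rowing Circuit, Barre Power, Zumba Fusion, Barre 30, Boxing Fusion, Core Power.
Rowing Circuit starts before Boxing 45 ends → Boxing 45 and Rowing Circuit overlap.
Barre Power starts before Boxing 45 ends → Boxing 45 and Barre Power overlap.
Zumba Fusion starts after Boxing 45 ends — done with Boxing 45.
Barre Power starts before Rowing Circuit ends → Rowing Circuit and Barre Power overlap.
Zumba Fusion starts after Rowing Circuit ends — done with Rowing Circuit.
Zumba Fusion starts after Barre Power ends — done with Barre Power.
Barre 30 starts before Zumba Fusion ends → Zumba Fusion and Barre 30 overlap.
Boxing Fusion starts after Zumba Fusion ends — done with Zumba Fusion.
Boxing Fusion starts after Barre 30 ends — done with Barre 30.
Core Power starts before Boxing Fusion ends → Boxing Fusion and Core Power overlap.
Overlapping pairs: Barre 30 & Zumba Fusion, Barre Power & Boxing 45, Barre Power & Rowing Circuit, Boxing 45 & Rowing Circuit, Boxing Fusion & Core Power — 5 in total.

5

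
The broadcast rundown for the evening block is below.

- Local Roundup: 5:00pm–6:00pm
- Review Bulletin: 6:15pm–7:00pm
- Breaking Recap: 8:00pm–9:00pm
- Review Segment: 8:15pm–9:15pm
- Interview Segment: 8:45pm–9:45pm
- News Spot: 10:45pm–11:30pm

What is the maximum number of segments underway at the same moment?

Walk through starts and ends in time order (an end at T is processed before a start at T):
5:00pm start Local Roundup → 1
6:00pm end Local Roundup → 0
6:15pm start Review Bulletin → 1
7:00pm end Review Bulletin → 0
8:00pm start Breaking Recap → 1
8:15pm start Review Segment → 2
8:45pm start Interview Segment → 3
9:00pm end Breaking Recap → 2
9:15pm end Review Segment → 1
9:45pm end Interview Segment → 0
10:45pm start News Spot → 1
11:30pm end News Spot → 0
Peak is 3, at 8:45pm (Breaking Recap, Interview Segment, Review Segment).

3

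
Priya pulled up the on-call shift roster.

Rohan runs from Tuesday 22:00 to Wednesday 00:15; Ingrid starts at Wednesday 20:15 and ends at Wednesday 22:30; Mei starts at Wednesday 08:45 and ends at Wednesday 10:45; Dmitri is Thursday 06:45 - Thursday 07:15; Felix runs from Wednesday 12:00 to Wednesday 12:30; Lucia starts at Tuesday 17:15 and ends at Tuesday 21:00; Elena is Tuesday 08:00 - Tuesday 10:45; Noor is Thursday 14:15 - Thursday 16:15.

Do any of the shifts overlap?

No

Two intervals overlap when each starts before the other ends.
Sorted by start: Elena, Lucia, Rohan, Mei, Felix, Ingrid, Dmitri, Noor.
Lucia starts after Elena ends, so nothing later overlaps Elena either.
Rohan starts after Lucia ends, so nothing later overlaps Lucia either.
Mei starts after Rohan ends, so nothing later overlaps Rohan either.
Felix starts after Mei ends, so nothing later overlaps Mei either.
Ingrid starts after Felix ends, so nothing later overlaps Felix either.
Dmitri starts after Ingrid ends, so nothing later overlaps Ingrid either.
Noor starts after Dmitri ends.
Every pair is clear; the schedule has no overlaps.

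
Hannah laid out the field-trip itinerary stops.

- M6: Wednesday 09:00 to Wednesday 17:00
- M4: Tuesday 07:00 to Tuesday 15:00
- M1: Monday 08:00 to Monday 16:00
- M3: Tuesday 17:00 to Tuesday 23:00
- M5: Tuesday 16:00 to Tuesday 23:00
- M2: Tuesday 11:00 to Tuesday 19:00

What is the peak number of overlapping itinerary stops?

Walk through starts and ends in time order (an end at T is processed before a start at T):
Monday 08:00 start M1 → 1
Monday 16:00 end M1 → 0
Tuesday 07:00 start M4 → 1
Tuesday 11:00 start M2 → 2
Tuesday 15:00 end M4 → 1
Tuesday 16:00 start M5 → 2
Tuesday 17:00 start M3 → 3
Tuesday 19:00 end M2 → 2
Tuesday 23:00 end M3 → 1
Tuesday 23:00 end M5 → 0
Wednesday 09:00 start M6 → 1
Wednesday 17:00 end M6 → 0
Peak is 3, at Tuesday 17:00 (M2, M3, M5).

3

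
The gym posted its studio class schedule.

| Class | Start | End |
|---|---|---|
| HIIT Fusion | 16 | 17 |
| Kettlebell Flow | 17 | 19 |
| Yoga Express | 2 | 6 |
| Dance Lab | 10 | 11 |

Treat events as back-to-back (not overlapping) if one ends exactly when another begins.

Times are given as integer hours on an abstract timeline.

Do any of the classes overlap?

No

Sorted by start: Yoga Express, Dance Lab, HIIT Fusion, Kettlebell Flow.
Dance Lab starts after Yoga Express ends, so nothing later overlaps Yoga Express either.
HIIT Fusion starts after Dance Lab ends, so nothing later overlaps Dance Lab either.
Kettlebell Flow starts exactly when HIIT Fusion ends (back-to-back, no overlap).
Every pair is clear; the schedule has no overlaps.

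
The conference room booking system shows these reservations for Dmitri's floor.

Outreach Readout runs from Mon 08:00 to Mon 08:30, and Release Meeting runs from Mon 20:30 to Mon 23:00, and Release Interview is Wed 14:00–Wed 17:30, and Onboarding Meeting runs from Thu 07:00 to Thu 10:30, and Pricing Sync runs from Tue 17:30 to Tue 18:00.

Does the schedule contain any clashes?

No

Sorted by start: Outreach Readout, Release Meeting, Pricing Sync, Release Interview, Onboarding Meeting.
Release Meeting starts after Outreach Readout ends, so nothing later overlaps Outreach Readout either.
Pricing Sync starts after Release Meeting ends, so nothing later overlaps Release Meeting either.
Release Interview starts after Pricing Sync ends, so nothing later overlaps Pricing Sync either.
Onboarding Meeting starts after Release Interview ends.
Every pair is clear; the schedule has no overlaps.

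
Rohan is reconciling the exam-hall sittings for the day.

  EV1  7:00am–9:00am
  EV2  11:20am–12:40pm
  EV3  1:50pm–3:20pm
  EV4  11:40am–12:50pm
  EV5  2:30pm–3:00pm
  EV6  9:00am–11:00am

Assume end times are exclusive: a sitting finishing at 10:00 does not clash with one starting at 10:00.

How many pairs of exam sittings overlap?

2

Check each pair: they overlap iff neither finishes before the other starts.
Sorted by start: EV1, EV6, EV2, EV4, EV3, EV5.
EV6 starts exactly when EV1 ends (back-to-back, no overlap) — done with EV1.
EV2 starts after EV6 ends — done with EV6.
EV4 starts before EV2 ends → EV2 and EV4 overlap.
EV3 starts after EV2 ends — done with EV2.
EV3 starts after EV4 ends — done with EV4.
EV5 starts before EV3 ends → EV3 and EV5 overlap.
Overlapping pairs: EV2 & EV4, EV3 & EV5 — 2 in total.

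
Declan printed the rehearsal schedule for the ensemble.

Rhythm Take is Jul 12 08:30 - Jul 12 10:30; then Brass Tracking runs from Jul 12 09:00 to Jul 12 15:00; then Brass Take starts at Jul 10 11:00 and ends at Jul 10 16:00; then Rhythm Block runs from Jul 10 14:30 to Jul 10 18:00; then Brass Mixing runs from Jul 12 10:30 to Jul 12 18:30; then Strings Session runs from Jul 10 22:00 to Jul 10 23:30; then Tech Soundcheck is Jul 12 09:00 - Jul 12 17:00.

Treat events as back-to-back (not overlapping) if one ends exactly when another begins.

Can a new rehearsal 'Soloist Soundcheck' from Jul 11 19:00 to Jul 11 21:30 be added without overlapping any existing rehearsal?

Brass Take: ends Jul 10 16:00 at or before Soloist Soundcheck starts Jul 11 19:00 → clear.
Rhythm Block: ends Jul 10 18:00 at or before Soloist Soundcheck starts Jul 11 19:00 → clear.
Strings Session: ends Jul 10 23:30 at or before Soloist Soundcheck starts Jul 11 19:00 → clear.
Rhythm Take: starts Jul 12 08:30 at or after Soloist Soundcheck ends Jul 11 21:30 → clear.
Brass Tracking: starts Jul 12 09:00 at or after Soloist Soundcheck ends Jul 11 21:30 → clear.
Tech Soundcheck: starts Jul 12 09:00 at or after Soloist Soundcheck ends Jul 11 21:30 → clear.
Brass Mixing: starts Jul 12 10:30 at or after Soloist Soundcheck ends Jul 11 21:30 → clear.

Yes — the slot is free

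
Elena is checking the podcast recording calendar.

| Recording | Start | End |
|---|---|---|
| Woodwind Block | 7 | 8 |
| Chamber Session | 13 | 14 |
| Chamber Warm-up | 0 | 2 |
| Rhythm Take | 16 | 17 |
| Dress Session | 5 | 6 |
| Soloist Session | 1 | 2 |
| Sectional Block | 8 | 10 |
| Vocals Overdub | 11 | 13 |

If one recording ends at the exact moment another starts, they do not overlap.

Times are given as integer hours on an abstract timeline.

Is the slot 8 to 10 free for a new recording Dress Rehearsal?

No — it overlaps Sectional Block

Chamber Warm-up: ends 2 at or before Dress Rehearsal starts 8 → clear.
Soloist Session: ends 2 at or before Dress Rehearsal starts 8 → clear.
Dress Session: ends 6 at or before Dress Rehearsal starts 8 → clear.
Woodwind Block: ends 8 at or before Dress Rehearsal starts 8 → clear.
Sectional Block: starts 8 before Dress Rehearsal ends 10, and ends 10 after Dress Rehearsal starts 8 → overlap.
Vocals Overdub: starts 11 at or after Dress Rehearsal ends 10 → clear.
Chamber Session: starts 13 at or after Dress Rehearsal ends 10 → clear.
Rhythm Take: starts 16 at or after Dress Rehearsal ends 10 → clear.
Dress Rehearsal overlaps Sectional Block.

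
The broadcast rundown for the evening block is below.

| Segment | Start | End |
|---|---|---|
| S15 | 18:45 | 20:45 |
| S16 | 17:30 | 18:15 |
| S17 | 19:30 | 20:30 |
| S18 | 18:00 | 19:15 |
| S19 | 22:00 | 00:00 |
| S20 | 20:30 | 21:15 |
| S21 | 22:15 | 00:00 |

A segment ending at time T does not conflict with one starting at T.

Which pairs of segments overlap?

S15 & S17, S15 & S18, S15 & S20, S16 & S18, S19 & S21

Sorted by start: S16, S18, S15, S17, S20, S19, S21.
S18 starts before S16 ends → S16 and S18 overlap.
S15 starts after S16 ends; S16 is clear from here.
S15 starts before S18 ends → S18 and S15 overlap.
S17 starts after S18 ends; S18 is clear from here.
S17 starts before S15 ends → S15 and S17 overlap.
S20 starts before S15 ends → S15 and S20 overlap.
S19 starts after S15 ends; S15 is clear from here.
S20 starts exactly when S17 ends (back-to-back, no overlap); S17 is clear from here.
S19 starts after S20 ends; S20 is clear from here.
S21 starts before S19 ends → S19 and S21 overlap.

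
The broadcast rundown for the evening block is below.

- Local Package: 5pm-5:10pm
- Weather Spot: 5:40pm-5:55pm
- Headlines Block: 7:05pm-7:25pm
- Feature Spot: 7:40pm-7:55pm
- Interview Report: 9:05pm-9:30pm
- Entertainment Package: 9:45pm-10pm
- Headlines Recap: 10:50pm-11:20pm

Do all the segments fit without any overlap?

Sorted by start: Local Package, Weather Spot, Headlines Block, Feature Spot, Interview Report, Entertainment Package, Headlines Recap.
Weather Spot starts after Local Package ends, so Local Package has no further overlaps.
Headlines Block starts after Weather Spot ends, so Weather Spot has no further overlaps.
Feature Spot starts after Headlines Block ends, so Headlines Block has no further overlaps.
Interview Report starts after Feature Spot ends, so Feature Spot has no further overlaps.
Entertainment Package starts after Interview Report ends, so Interview Report has no further overlaps.
Headlines Recap starts after Entertainment Package ends.
Every pair is clear; the schedule has no overlaps.

Yes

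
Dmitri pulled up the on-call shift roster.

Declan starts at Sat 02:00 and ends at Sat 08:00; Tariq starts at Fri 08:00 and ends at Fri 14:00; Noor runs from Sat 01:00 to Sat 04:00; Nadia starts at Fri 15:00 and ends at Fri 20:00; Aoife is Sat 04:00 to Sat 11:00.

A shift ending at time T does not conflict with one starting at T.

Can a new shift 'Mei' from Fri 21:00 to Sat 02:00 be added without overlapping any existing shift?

No — it overlaps Noor

Tariq: ends Fri 14:00 at or before Mei starts Fri 21:00 → clear.
Nadia: ends Fri 20:00 at or before Mei starts Fri 21:00 → clear.
Noor: starts Sat 01:00 before Mei ends Sat 02:00, and ends Sat 04:00 after Mei starts Fri 21:00 → overlap.
Declan: starts Sat 02:00 at or after Mei ends Sat 02:00 → clear.
Aoife: starts Sat 04:00 at or after Mei ends Sat 02:00 → clear.
Mei overlaps Noor.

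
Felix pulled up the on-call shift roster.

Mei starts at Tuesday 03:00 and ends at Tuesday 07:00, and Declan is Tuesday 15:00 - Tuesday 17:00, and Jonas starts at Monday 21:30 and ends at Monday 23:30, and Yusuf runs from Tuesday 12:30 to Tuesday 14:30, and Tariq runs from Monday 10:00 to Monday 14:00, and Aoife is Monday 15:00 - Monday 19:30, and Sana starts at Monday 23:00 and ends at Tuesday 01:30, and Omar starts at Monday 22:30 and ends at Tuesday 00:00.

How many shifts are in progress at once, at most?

Sort all start/end points and keep a running count:
Monday 10:00 start Tariq → 1
Monday 14:00 end Tariq → 0
Monday 15:00 start Aoife → 1
Monday 19:30 end Aoife → 0
Monday 21:30 start Jonas → 1
Monday 22:30 start Omar → 2
Monday 23:00 start Sana → 3
Monday 23:30 end Jonas → 2
Tuesday 00:00 end Omar → 1
Tuesday 01:30 end Sana → 0
Tuesday 03:00 start Mei → 1
Tuesday 07:00 end Mei → 0
Tuesday 12:30 start Yusuf → 1
Tuesday 14:30 end Yusuf → 0
Tuesday 15:00 start Declan → 1
Tuesday 17:00 end Declan → 0
Peak is 3, at Monday 23:00 (Jonas, Omar, Sana).

3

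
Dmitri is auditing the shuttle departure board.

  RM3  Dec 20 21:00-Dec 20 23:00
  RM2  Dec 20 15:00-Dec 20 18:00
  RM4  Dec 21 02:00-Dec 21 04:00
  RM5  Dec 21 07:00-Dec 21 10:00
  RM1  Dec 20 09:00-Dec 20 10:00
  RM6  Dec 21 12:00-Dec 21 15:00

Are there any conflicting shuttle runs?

No

Two intervals overlap when each starts before the other ends.
Sorted by start: RM1, RM2, RM3, RM4, RM5, RM6.
RM2 starts after RM1 ends; RM1 is clear from here.
RM3 starts after RM2 ends; RM2 is clear from here.
RM4 starts after RM3 ends; RM3 is clear from here.
RM5 starts after RM4 ends; RM4 is clear from here.
RM6 starts after RM5 ends.
Every pair is clear; the schedule has no overlaps.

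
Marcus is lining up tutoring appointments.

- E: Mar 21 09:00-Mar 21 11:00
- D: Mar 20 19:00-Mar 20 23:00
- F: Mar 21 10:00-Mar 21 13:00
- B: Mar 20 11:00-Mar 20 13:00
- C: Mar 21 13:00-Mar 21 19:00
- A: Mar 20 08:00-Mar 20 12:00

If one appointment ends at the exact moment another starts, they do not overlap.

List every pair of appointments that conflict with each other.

Sorted by start: A, B, D, E, F, C.
B starts before A ends → A and B overlap.
D starts after A ends — done with A.
D starts after B ends — done with B.
E starts after D ends — done with D.
F starts before E ends → E and F overlap.
C starts after E ends.
C starts exactly when F ends (back-to-back, no overlap).

A & B, E & F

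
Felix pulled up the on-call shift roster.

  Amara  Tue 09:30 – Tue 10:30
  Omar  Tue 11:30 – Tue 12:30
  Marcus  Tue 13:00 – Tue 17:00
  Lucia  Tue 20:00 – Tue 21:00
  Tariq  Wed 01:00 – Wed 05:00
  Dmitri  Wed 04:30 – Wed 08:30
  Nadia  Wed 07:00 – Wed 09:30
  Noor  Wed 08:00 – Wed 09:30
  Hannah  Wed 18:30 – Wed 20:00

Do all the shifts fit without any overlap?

No

Sorted by start: Amara, Omar, Marcus, Lucia, Tariq, Dmitri, Nadia, Noor, Hannah.
Omar starts after Amara ends; Amara is clear from here.
Marcus starts after Omar ends; Omar is clear from here.
Lucia starts after Marcus ends; Marcus is clear from here.
Tariq starts after Lucia ends; Lucia is clear from here.
Dmitri starts before Tariq ends → Tariq and Dmitri overlap.
That's a conflict, so the schedule is not conflict-free.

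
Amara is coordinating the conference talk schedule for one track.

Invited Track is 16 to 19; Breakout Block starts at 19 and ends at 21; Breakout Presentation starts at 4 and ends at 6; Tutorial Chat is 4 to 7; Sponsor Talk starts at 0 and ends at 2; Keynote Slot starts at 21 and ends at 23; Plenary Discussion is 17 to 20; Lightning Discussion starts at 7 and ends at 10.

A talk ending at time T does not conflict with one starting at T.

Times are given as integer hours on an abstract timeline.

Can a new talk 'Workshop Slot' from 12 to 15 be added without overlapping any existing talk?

Yes — the slot is free

Sponsor Talk: ends 2 at or before Workshop Slot starts 12 → clear.
Tutorial Chat: ends 7 at or before Workshop Slot starts 12 → clear.
Breakout Presentation: ends 6 at or before Workshop Slot starts 12 → clear.
Lightning Discussion: ends 10 at or before Workshop Slot starts 12 → clear.
Invited Track: starts 16 at or after Workshop Slot ends 15 → clear.
Plenary Discussion: starts 17 at or after Workshop Slot ends 15 → clear.
Breakout Block: starts 19 at or after Workshop Slot ends 15 → clear.
Keynote Slot: starts 21 at or after Workshop Slot ends 15 → clear.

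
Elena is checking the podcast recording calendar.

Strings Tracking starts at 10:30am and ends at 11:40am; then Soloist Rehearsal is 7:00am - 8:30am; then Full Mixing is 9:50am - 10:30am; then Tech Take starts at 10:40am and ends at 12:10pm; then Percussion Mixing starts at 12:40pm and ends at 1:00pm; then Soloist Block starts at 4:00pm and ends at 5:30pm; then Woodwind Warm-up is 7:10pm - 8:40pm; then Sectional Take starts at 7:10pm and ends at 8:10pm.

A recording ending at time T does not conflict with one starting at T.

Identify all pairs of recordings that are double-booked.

Sorted by start: Soloist Rehearsal, Full Mixing, Strings Tracking, Tech Take, Percussion Mixing, Soloist Block, Woodwind Warm-up, Sectional Take.
Full Mixing starts after Soloist Rehearsal ends; Soloist Rehearsal is clear from here.
Strings Tracking starts exactly when Full Mixing ends (back-to-back, no overlap); Full Mixing is clear from here.
Tech Take starts before Strings Tracking ends → Strings Tracking and Tech Take overlap.
Percussion Mixing starts after Strings Tracking ends; Strings Tracking is clear from here.
Percussion Mixing starts after Tech Take ends; Tech Take is clear from here.
Soloist Block starts after Percussion Mixing ends; Percussion Mixing is clear from here.
Woodwind Warm-up starts after Soloist Block ends; Soloist Block is clear from here.
Sectional Take starts before Woodwind Warm-up ends → Woodwind Warm-up and Sectional Take overlap.

Sectional Take & Woodwind Warm-up, Strings Tracking & Tech Take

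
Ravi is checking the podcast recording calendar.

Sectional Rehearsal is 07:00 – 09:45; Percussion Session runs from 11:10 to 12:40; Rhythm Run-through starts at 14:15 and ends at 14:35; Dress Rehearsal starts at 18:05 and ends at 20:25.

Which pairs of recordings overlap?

Two intervals overlap when each starts before the other ends.
Sorted by start: Sectional Rehearsal, Percussion Session, Rhythm Run-through, Dress Rehearsal.
Percussion Session starts after Sectional Rehearsal ends — done with Sectional Rehearsal.
Rhythm Run-through starts after Percussion Session ends — done with Percussion Session.
Dress Rehearsal starts after Rhythm Run-through ends.

no overlapping pairs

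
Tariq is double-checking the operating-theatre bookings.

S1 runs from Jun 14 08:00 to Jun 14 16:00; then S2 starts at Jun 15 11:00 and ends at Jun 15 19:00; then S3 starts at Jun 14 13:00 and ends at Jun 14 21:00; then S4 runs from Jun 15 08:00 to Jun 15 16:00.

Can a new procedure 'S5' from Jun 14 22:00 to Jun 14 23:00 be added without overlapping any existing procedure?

S1: ends Jun 14 16:00 at or before S5 starts Jun 14 22:00 → clear.
S3: ends Jun 14 21:00 at or before S5 starts Jun 14 22:00 → clear.
S4: starts Jun 15 08:00 at or after S5 ends Jun 14 23:00 → clear.
S2: starts Jun 15 11:00 at or after S5 ends Jun 14 23:00 → clear.

Yes — the slot is free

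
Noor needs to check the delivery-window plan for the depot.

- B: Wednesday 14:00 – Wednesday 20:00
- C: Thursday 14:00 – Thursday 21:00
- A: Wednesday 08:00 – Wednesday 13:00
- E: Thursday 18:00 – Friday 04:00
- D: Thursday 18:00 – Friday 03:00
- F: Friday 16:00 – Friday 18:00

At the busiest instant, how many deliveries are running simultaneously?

3

Sweep the timeline, counting +1 at each start and −1 at each end (ends before starts at a tie):
Wednesday 08:00 start A → 1
Wednesday 13:00 end A → 0
Wednesday 14:00 start B → 1
Wednesday 20:00 end B → 0
Thursday 14:00 start C → 1
Thursday 18:00 start D → 2
Thursday 18:00 start E → 3
Thursday 21:00 end C → 2
Friday 03:00 end D → 1
Friday 04:00 end E → 0
Friday 16:00 start F → 1
Friday 18:00 end F → 0
Peak is 3, at Thursday 18:00 (C, D, E).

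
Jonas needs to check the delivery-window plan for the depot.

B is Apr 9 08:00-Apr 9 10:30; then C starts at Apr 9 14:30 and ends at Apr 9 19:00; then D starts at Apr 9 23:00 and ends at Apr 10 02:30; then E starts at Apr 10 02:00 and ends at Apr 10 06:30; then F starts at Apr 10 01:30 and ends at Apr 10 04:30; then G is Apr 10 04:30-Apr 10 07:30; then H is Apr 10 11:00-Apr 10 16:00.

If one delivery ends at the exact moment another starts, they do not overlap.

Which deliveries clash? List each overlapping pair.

Sorted by start: B, C, D, F, E, G, H.
C starts after B ends, so B has no further overlaps.
D starts after C ends, so C has no further overlaps.
F starts before D ends → D and F overlap.
E starts before D ends → D and E overlap.
G starts after D ends, so D has no further overlaps.
E starts before F ends → F and E overlap.
G starts exactly when F ends (back-to-back, no overlap), so F has no further overlaps.
G starts before E ends → E and G overlap.
H starts after E ends.
H starts after G ends.

D & E, D & F, E & F, E & G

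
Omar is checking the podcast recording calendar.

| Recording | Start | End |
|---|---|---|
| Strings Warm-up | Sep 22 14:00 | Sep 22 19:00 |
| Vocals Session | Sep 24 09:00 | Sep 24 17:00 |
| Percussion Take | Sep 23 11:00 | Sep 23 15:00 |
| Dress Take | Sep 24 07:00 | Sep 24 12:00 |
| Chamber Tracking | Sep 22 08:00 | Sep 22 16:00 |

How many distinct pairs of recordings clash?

Check each pair: they overlap iff neither finishes before the other starts.
Sorted by start: Chamber Tracking, Strings Warm-up, Percussion Take, Dress Take, Vocals Session.
Strings Warm-up starts before Chamber Tracking ends → Chamber Tracking and Strings Warm-up overlap.
Percussion Take starts after Chamber Tracking ends; Chamber Tracking is clear from here.
Percussion Take starts after Strings Warm-up ends; Strings Warm-up is clear from here.
Dress Take starts after Percussion Take ends; Percussion Take is clear from here.
Vocals Session starts before Dress Take ends → Dress Take and Vocals Session overlap.
Overlapping pairs: Chamber Tracking & Strings Warm-up, Dress Take & Vocals Session — 2 in total.

2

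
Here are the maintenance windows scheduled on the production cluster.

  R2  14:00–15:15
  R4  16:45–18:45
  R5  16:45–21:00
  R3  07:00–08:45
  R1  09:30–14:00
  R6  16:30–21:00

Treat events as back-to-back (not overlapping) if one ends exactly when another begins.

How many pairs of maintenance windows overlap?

Two intervals overlap when each starts before the other ends.
Sorted by start: R3, R1, R2, R6, R4, R5.
R1 starts after R3 ends; R3 is clear from here.
R2 starts exactly when R1 ends (back-to-back, no overlap); R1 is clear from here.
R6 starts after R2 ends; R2 is clear from here.
R4 starts before R6 ends → R6 and R4 overlap.
R5 starts before R6 ends → R6 and R5 overlap.
R5 starts before R4 ends → R4 and R5 overlap.
Overlapping pairs: R4 & R5, R4 & R6, R5 & R6 — 3 in total.

3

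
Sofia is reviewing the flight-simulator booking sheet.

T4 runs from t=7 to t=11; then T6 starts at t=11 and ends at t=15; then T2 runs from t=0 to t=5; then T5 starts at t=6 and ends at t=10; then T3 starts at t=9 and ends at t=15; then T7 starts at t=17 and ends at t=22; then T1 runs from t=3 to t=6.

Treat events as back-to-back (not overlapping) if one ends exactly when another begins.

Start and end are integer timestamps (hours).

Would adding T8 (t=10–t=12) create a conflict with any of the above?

T2: ends t=5 at or before T8 starts t=10 → clear.
T1: ends t=6 at or before T8 starts t=10 → clear.
T5: ends t=10 at or before T8 starts t=10 → clear.
T4: starts t=7 before T8 ends t=12, and ends t=11 after T8 starts t=10 → overlap.
T3: starts t=9 before T8 ends t=12, and ends t=15 after T8 starts t=10 → overlap.
T6: starts t=11 before T8 ends t=12, and ends t=15 after T8 starts t=10 → overlap.
T7: starts t=17 at or after T8 ends t=12 → clear.
T8 overlaps T3, T4, T6.

Yes — it overlaps T3, T4, T6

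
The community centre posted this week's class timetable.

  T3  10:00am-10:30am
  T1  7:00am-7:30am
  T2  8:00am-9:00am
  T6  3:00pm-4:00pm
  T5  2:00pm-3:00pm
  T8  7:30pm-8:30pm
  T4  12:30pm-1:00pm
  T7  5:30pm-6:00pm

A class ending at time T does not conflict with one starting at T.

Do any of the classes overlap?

Check each pair: they overlap iff neither finishes before the other starts.
Sorted by start: T1, T2, T3, T4, T5, T6, T7, T8.
T2 starts after T1 ends; T1 is clear from here.
T3 starts after T2 ends; T2 is clear from here.
T4 starts after T3 ends; T3 is clear from here.
T5 starts after T4 ends; T4 is clear from here.
T6 starts exactly when T5 ends (back-to-back, no overlap); T5 is clear from here.
T7 starts after T6 ends; T6 is clear from here.
T8 starts after T7 ends.
Every pair is clear; the schedule has no overlaps.

No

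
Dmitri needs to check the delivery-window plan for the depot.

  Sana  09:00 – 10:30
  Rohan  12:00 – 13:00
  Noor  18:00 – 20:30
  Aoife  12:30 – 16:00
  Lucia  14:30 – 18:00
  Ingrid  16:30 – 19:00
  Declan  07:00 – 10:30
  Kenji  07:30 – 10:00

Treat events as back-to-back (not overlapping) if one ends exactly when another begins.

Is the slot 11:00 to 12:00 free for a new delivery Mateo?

Yes — the slot is free

Declan: ends 10:30 at or before Mateo starts 11:00 → clear.
Kenji: ends 10:00 at or before Mateo starts 11:00 → clear.
Sana: ends 10:30 at or before Mateo starts 11:00 → clear.
Rohan: starts 12:00 at or after Mateo ends 12:00 → clear.
Aoife: starts 12:30 at or after Mateo ends 12:00 → clear.
Lucia: starts 14:30 at or after Mateo ends 12:00 → clear.
Ingrid: starts 16:30 at or after Mateo ends 12:00 → clear.
Noor: starts 18:00 at or after Mateo ends 12:00 → clear.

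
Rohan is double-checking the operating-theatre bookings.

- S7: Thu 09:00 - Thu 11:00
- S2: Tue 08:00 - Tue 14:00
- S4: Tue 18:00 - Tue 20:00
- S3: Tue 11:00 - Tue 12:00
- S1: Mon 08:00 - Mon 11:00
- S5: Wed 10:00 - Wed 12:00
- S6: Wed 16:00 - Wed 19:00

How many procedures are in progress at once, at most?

2

Sort all start/end points and keep a running count:
Mon 08:00 start S1 → 1
Mon 11:00 end S1 → 0
Tue 08:00 start S2 → 1
Tue 11:00 start S3 → 2
Tue 12:00 end S3 → 1
Tue 14:00 end S2 → 0
Tue 18:00 start S4 → 1
Tue 20:00 end S4 → 0
Wed 10:00 start S5 → 1
Wed 12:00 end S5 → 0
Wed 16:00 start S6 → 1
Wed 19:00 end S6 → 0
Thu 09:00 start S7 → 1
Thu 11:00 end S7 → 0
Peak is 2, at Tue 11:00 (S2, S3).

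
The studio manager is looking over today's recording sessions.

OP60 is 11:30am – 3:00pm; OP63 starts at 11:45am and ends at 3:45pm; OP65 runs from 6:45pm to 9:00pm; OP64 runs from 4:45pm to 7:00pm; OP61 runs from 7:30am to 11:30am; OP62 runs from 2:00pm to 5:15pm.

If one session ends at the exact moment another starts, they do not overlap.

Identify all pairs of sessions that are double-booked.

Sorted by start: OP61, OP60, OP63, OP62, OP64, OP65.
OP60 starts exactly when OP61 ends (back-to-back, no overlap) — done with OP61.
OP63 starts before OP60 ends → OP60 and OP63 overlap.
OP62 starts before OP60 ends → OP60 and OP62 overlap.
OP64 starts after OP60 ends — done with OP60.
OP62 starts before OP63 ends → OP63 and OP62 overlap.
OP64 starts after OP63 ends — done with OP63.
OP64 starts before OP62 ends → OP62 and OP64 overlap.
OP65 starts after OP62 ends.
OP65 starts before OP64 ends → OP64 and OP65 overlap.

OP60 & OP62, OP60 & OP63, OP62 & OP63, OP62 & OP64, OP64 & OP65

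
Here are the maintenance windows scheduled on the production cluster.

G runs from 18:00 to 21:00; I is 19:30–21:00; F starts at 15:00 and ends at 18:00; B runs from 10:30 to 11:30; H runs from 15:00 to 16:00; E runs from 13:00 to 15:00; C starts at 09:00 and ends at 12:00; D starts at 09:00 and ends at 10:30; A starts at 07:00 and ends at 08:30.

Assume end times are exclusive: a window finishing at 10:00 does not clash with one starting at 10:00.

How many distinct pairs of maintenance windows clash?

4

Sorted by start: A, C, D, B, E, F, H, G, I.
C starts after A ends; A is clear from here.
D starts before C ends → C and D overlap.
B starts before C ends → C and B overlap.
E starts after C ends; C is clear from here.
B starts exactly when D ends (back-to-back, no overlap); D is clear from here.
E starts after B ends; B is clear from here.
F starts exactly when E ends (back-to-back, no overlap); E is clear from here.
H starts before F ends → F and H overlap.
G starts exactly when F ends (back-to-back, no overlap); F is clear from here.
G starts after H ends; H is clear from here.
I starts before G ends → G and I overlap.
Overlapping pairs: B & C, C & D, F & H, G & I — 4 in total.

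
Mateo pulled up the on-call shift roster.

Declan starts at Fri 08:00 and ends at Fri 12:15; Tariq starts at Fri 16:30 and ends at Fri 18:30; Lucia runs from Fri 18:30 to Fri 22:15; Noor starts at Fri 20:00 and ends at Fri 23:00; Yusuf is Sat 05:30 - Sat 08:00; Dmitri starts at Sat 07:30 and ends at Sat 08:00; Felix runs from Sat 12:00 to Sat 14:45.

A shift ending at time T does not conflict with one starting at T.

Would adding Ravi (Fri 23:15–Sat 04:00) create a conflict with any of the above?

No — it doesn't clash with anything

Declan: ends Fri 12:15 at or before Ravi starts Fri 23:15 → clear.
Tariq: ends Fri 18:30 at or before Ravi starts Fri 23:15 → clear.
Lucia: ends Fri 22:15 at or before Ravi starts Fri 23:15 → clear.
Noor: ends Fri 23:00 at or before Ravi starts Fri 23:15 → clear.
Yusuf: starts Sat 05:30 at or after Ravi ends Sat 04:00 → clear.
Dmitri: starts Sat 07:30 at or after Ravi ends Sat 04:00 → clear.
Felix: starts Sat 12:00 at or after Ravi ends Sat 04:00 → clear.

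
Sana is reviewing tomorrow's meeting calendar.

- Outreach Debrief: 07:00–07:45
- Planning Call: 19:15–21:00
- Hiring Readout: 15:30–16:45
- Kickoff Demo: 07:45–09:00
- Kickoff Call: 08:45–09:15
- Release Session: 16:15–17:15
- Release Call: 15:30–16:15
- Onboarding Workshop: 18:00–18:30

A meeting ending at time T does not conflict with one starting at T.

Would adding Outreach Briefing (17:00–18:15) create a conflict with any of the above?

Outreach Debrief: ends 07:45 at or before Outreach Briefing starts 17:00 → clear.
Kickoff Demo: ends 09:00 at or before Outreach Briefing starts 17:00 → clear.
Kickoff Call: ends 09:15 at or before Outreach Briefing starts 17:00 → clear.
Hiring Readout: ends 16:45 at or before Outreach Briefing starts 17:00 → clear.
Release Call: ends 16:15 at or before Outreach Briefing starts 17:00 → clear.
Release Session: starts 16:15 before Outreach Briefing ends 18:15, and ends 17:15 after Outreach Briefing starts 17:00 → overlap.
Onboarding Workshop: starts 18:00 before Outreach Briefing ends 18:15, and ends 18:30 after Outreach Briefing starts 17:00 → overlap.
Planning Call: starts 19:15 at or after Outreach Briefing ends 18:15 → clear.
Outreach Briefing overlaps Release Session, Onboarding Workshop.

Yes — it overlaps Onboarding Workshop, Release Session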